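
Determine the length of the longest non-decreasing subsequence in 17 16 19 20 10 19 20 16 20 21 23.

Scanning left to right, the best length ending at each element is: 17→1, 16→1, 19→2, 20→3, 10→1, 19→3, 20→4, 16→2, 20→5, 21→6, 23→7.
So the longest non-decreasing subsequence has length 7, e.g. 17, 19, 20, 20, 20, 21, 23.

7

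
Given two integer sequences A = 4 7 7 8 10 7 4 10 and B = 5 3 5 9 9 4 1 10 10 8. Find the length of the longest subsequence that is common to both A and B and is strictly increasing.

A longest common strictly increasing subsequence is 4, 10 (length 2); it appears in order in both A and B, and no longer such subsequence exists.

2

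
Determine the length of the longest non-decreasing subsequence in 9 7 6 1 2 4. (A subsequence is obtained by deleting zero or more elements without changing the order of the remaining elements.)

3

Scanning left to right, the best length ending at each element is: 9→1, 7→1, 6→1, 1→1, 2→2, 4→3.
So the longest non-decreasing subsequence has length 3, e.g. 1, 2, 4.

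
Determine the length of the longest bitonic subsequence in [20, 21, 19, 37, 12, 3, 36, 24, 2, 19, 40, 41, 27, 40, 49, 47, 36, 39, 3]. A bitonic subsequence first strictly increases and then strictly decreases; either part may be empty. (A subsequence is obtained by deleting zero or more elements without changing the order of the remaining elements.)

Let inc[i] be the LIS ending at i and dec[i] the longest strictly decreasing subsequence starting at i. inc = [1, 2, 1, 3, 1, 1, 3, 3, 1, 2, 4, 5, 4, 5, 6, 6, 5, 6, 2], dec = [5, 5, 4, 5, 3, 2, 4, 3, 1, 2, 3, 4, 2, 3, 4, 3, 2, 2, 1].
max_i inc[i]+dec[i]−1 = 9, with one witness 20, 21, 37, 40, 41, 49, 47, 39, 3.

9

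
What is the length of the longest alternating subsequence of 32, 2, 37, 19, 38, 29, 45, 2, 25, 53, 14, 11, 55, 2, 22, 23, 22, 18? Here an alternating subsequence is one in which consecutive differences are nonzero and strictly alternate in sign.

14

A longest alternating subsequence is 32, 2, 37, 19, 38, 29, 45, 2, 25, 14, 55, 2, 23, 22 (positions 1,2,3,4,5,6,7,8,9,11,13,14,16,17); its 13 consecutive differences strictly alternate in sign, and length 14 is optimal.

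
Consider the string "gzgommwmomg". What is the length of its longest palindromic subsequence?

7

Using dp[i][j] = 2 + dp[i+1][j−1] if the ends match, else max(dp[i+1][j], dp[i][j−1]):
dp[1][11] = 7. A witness is gmmwmmg at positions 1,5,6,7,8,10,11.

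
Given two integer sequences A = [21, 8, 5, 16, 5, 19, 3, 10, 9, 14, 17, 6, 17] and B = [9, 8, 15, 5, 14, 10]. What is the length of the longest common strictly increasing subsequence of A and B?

2

For each value that appears in both, track the longest common increasing run ending there.
The best achievable length is 2; one witness is 9, 14 (A-positions 9,10, B-positions 1,5).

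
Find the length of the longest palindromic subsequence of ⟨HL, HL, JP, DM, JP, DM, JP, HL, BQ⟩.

One longest palindromic subsequence is HL JP DM JP DM JP HL (positions 2,3,4,5,6,7,8); it reads the same forward and backward, and the interval DP gives dp[1][9] = 7.

7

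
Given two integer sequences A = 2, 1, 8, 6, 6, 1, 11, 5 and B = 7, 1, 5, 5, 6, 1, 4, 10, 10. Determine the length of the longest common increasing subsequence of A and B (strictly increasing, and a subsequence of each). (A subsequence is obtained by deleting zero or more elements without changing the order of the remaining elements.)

2

A longest common strictly increasing subsequence is 1, 5 (length 2); it appears in order in both A and B, and no longer such subsequence exists.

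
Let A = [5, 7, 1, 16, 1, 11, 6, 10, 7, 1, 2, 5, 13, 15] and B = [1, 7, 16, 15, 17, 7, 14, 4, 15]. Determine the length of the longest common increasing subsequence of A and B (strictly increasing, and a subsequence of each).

3

A longest common strictly increasing subsequence is 1, 7, 15 (length 3); it appears in order in both A and B, and no longer such subsequence exists.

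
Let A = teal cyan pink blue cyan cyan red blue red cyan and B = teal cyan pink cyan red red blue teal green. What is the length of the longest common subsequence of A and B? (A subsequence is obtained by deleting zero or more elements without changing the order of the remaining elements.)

A longest common subsequence is teal, cyan, pink, cyan, red, blue (length 6); the LCS DP confirms no longer common subsequence exists.

6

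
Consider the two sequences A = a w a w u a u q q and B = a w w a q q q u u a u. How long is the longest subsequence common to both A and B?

Backtracking the LCS table gives one alignment: a (A1,B1) → w (A2,B3) → a (A3,B4) → u (A5,B9) → a (A6,B10) → u (A7,B11).
So the longest common subsequence has length 6.

6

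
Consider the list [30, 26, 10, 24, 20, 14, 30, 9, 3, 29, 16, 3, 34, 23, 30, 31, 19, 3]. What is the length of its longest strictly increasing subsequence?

Scanning left to right, the best length ending at each element is: 30→1, 26→1, 10→1, 24→2, 20→2, 14→2, 30→3, 9→1, 3→1, 29→3, 16→3, 3→1, 34→4, 23→4, 30→5, 31→6, 19→4, 3→1.
So the longest increasing subsequence has length 6, e.g. 10, 14, 16, 23, 30, 31.

6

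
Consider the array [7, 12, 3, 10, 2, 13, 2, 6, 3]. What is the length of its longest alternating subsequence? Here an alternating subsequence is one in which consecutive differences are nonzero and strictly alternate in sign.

9

A longest alternating subsequence is 7, 12, 3, 10, 2, 13, 2, 6, 3 (positions 1,2,3,4,5,6,7,8,9); its 8 consecutive differences strictly alternate in sign, and length 9 is optimal.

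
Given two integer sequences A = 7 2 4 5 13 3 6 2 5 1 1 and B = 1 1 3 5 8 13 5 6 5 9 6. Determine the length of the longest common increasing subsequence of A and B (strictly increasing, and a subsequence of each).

2

A longest common strictly increasing subsequence is 3, 5 (length 2); it appears in order in both A and B, and no longer such subsequence exists.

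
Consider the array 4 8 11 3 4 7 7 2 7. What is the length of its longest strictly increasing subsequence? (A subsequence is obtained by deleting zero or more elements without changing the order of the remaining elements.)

Let dp[i] be the longest increasing subsequence ending at position i. Then dp = [1, 2, 3, 1, 2, 3, 3, 1, 3].
The maximum is 3; one witness is 4, 8, 11 at positions 1,2,3.

3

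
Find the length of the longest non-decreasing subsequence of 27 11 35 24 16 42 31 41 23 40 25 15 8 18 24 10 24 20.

Scanning left to right, the best length ending at each element is: 27→1, 11→1, 35→2, 24→2, 16→2, 42→3, 31→3, 41→4, 23→3, 40→4, 25→4, 15→2, 8→1, 18→3, 24→4, 10→2, 24→5, 20→4.
So the longest non-decreasing subsequence has length 5, e.g. 11, 16, 23, 24, 24.

5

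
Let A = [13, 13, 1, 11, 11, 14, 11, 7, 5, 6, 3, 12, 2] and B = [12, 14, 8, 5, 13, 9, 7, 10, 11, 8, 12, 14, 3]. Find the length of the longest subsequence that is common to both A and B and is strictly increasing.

A longest common strictly increasing subsequence is 5, 12 (length 2); it appears in order in both A and B, and no longer such subsequence exists.

2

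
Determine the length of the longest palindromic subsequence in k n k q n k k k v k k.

Using dp[i][j] = 2 + dp[i+1][j−1] if the ends match, else max(dp[i+1][j], dp[i][j−1]):
dp[1][11] = 7. A witness is kkkkkkk at positions 1,3,6,7,8,10,11.

7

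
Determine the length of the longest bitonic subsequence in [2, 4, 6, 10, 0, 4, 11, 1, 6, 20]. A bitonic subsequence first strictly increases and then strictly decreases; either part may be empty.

One longest bitonic subsequence is 2, 4, 6, 10, 4, 1 (positions 1,2,3,4,6,8): it rises to 10 then falls. Length 6 is optimal.

6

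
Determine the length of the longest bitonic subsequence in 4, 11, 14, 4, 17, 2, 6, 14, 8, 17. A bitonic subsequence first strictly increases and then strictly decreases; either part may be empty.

6

Let inc[i] be the LIS ending at i and dec[i] the longest strictly decreasing subsequence starting at i. inc = [1, 2, 3, 1, 4, 1, 2, 3, 3, 4], dec = [2, 3, 3, 2, 3, 1, 1, 2, 1, 1].
max_i inc[i]+dec[i]−1 = 6, with one witness 4, 11, 14, 17, 14, 8.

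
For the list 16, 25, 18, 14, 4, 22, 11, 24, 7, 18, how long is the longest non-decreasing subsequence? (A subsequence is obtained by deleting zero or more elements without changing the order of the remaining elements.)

Let dp[i] be the longest non-decreasing subsequence ending at position i. Then dp = [1, 2, 2, 1, 1, 3, 2, 4, 2, 3].
The maximum is 4; one witness is 16, 18, 22, 24 at positions 1,3,6,8.

4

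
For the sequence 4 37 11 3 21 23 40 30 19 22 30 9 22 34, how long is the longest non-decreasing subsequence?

7

One longest non-decreasing subsequence is 4, 11, 21, 23, 30, 30, 34 (positions 1,3,5,6,8,11,14), of length 7; no longer one exists.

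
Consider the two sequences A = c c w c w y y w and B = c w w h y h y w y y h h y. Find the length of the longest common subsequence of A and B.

A longest common subsequence is cwwyyw (length 6); the LCS DP confirms no longer common subsequence exists.

6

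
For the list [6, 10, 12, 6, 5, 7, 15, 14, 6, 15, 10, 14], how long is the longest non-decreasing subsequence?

Let dp[i] be the longest non-decreasing subsequence ending at position i. Then dp = [1, 2, 3, 2, 1, 3, 4, 4, 3, 5, 4, 5].
The maximum is 5; one witness is 6, 10, 12, 15, 15 at positions 1,2,3,7,10.

5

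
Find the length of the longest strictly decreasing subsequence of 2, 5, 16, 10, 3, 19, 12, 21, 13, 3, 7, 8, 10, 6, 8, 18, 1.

Let dp[i] be the longest decreasing subsequence ending at position i. Then dp = [1, 1, 1, 2, 3, 1, 2, 1, 2, 3, 3, 3, 3, 4, 4, 2, 5].
The maximum is 5; one witness is 16, 10, 7, 6, 1 at positions 3,4,11,14,17.

5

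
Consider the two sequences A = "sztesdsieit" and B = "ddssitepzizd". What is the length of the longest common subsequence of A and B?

5

Backtracking the LCS table gives one alignment: s (A5,B3) → s (A7,B4) → i (A8,B5) → e (A9,B7) → i (A10,B10).
So the longest common subsequence has length 5.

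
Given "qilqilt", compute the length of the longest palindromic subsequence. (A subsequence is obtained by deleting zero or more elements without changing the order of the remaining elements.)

One longest palindromic subsequence is lil (positions 3,5,6); it reads the same forward and backward, and the interval DP gives dp[1][7] = 3.

3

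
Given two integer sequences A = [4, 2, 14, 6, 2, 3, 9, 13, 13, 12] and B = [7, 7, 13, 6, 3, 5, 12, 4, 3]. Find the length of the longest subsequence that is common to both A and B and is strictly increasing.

2

For each value that appears in both, track the longest common increasing run ending there.
The best achievable length is 2; one witness is 6, 12 (A-positions 4,10, B-positions 4,7).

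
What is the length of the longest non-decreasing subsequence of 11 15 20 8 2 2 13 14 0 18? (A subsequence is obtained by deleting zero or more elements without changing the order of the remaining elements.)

5

Let dp[i] be the longest non-decreasing subsequence ending at position i. Then dp = [1, 2, 3, 1, 1, 2, 3, 4, 1, 5].
The maximum is 5; one witness is 2, 2, 13, 14, 18 at positions 5,6,7,8,10.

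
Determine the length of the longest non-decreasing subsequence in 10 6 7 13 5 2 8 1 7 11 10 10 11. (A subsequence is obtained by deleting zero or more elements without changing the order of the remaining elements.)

Let dp[i] be the longest non-decreasing subsequence ending at position i. Then dp = [1, 1, 2, 3, 1, 1, 3, 1, 3, 4, 4, 5, 6].
The maximum is 6; one witness is 6, 7, 8, 10, 10, 11 at positions 2,3,7,11,12,13.

6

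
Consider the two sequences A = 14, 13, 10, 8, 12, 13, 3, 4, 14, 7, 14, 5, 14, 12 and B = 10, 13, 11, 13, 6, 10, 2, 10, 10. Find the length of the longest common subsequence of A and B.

Backtracking the LCS table gives one alignment: 13 (A2,B4) → 10 (A3,B9).
So the longest common subsequence has length 2.

2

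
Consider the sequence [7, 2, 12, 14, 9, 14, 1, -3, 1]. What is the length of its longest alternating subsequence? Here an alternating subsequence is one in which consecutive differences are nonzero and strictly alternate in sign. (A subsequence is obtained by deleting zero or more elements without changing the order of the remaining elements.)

7

A longest alternating subsequence is 7, 2, 12, 9, 14, -3, 1 (positions 1,2,3,5,6,8,9); its 6 consecutive differences strictly alternate in sign, and length 7 is optimal.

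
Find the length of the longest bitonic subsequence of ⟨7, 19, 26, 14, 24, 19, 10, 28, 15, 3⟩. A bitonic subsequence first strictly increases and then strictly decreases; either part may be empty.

Let inc[i] be the LIS ending at i and dec[i] the longest strictly decreasing subsequence starting at i. inc = [1, 2, 3, 2, 3, 3, 2, 4, 3, 1], dec = [2, 4, 5, 3, 4, 3, 2, 3, 2, 1].
max_i inc[i]+dec[i]−1 = 7, with one witness 7, 19, 26, 24, 19, 15, 3.

7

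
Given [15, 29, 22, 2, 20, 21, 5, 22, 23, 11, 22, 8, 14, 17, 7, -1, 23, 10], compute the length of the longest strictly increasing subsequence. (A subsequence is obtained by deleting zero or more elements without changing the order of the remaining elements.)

6

Scanning left to right, the best length ending at each element is: 15→1, 29→2, 22→2, 2→1, 20→2, 21→3, 5→2, 22→4, 23→5, 11→3, 22→4, 8→3, 14→4, 17→5, 7→3, -1→1, 23→6, 10→4.
So the longest increasing subsequence has length 6, e.g. 2, 5, 11, 14, 17, 23.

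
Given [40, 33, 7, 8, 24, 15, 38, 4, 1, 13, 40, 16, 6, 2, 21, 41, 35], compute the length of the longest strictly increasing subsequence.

6

Let dp[i] be the longest increasing subsequence ending at position i. Then dp = [1, 1, 1, 2, 3, 3, 4, 1, 1, 3, 5, 4, 2, 2, 5, 6, 6].
The maximum is 6; one witness is 7, 8, 24, 38, 40, 41 at positions 3,4,5,7,11,16.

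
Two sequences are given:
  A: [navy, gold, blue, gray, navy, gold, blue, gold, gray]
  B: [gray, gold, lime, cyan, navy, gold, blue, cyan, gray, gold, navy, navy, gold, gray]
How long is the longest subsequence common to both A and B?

7

Backtracking the LCS table gives one alignment: navy (A1,B5) → gold (A2,B6) → blue (A3,B7) → gray (A4,B9) → navy (A5,B12) → gold (A8,B13) → gray (A9,B14).
So the longest common subsequence has length 7.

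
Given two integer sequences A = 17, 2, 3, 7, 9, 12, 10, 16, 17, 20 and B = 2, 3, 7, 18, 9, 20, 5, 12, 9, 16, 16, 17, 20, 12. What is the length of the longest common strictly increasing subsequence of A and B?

For each value that appears in both, track the longest common increasing run ending there.
The best achievable length is 8; one witness is 2, 3, 7, 9, 12, 16, 17, 20 (A-positions 2,3,4,5,6,8,9,10, B-positions 1,2,3,5,8,10,12,13).

8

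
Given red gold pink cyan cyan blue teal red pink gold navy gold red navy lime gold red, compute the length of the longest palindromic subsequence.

Using dp[i][j] = 2 + dp[i+1][j−1] if the ends match, else max(dp[i+1][j], dp[i][j−1]):
dp[1][17] = 9. A witness is red gold red gold navy gold red gold red at positions 1,2,8,10,11,12,13,16,17.

9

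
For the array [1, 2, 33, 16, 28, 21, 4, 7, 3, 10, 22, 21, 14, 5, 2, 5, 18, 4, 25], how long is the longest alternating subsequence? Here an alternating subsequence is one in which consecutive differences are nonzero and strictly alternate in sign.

12

Track the best alternating length ending on an up-step vs a down-step at each position: up/down = 1/1, 2/1, 2/1, 2/3, 4/3, 4/5, 2/5, 6/5, 2/7, 8/5, 8/5, 8/9, 8/9, 8/9, 2/9, 10/9, 10/9, 10/11, 12/5.
The maximum over both is 12; one such subsequence is 1, 33, 16, 28, 4, 7, 3, 10, 2, 5, 4, 25.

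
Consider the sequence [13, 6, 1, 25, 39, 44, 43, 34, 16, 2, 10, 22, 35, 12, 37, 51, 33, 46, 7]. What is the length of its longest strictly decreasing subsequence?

6

One longest decreasing subsequence is 44, 43, 34, 16, 10, 7 (positions 6,7,8,9,11,19), of length 6; no longer one exists.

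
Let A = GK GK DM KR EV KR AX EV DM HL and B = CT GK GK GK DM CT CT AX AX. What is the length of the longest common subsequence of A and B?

4

A longest common subsequence is GK, GK, DM, AX (length 4); the LCS DP confirms no longer common subsequence exists.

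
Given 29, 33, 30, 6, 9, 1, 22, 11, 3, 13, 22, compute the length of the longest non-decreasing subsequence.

Scanning left to right, the best length ending at each element is: 29→1, 33→2, 30→2, 6→1, 9→2, 1→1, 22→3, 11→3, 3→2, 13→4, 22→5.
So the longest non-decreasing subsequence has length 5, e.g. 6, 9, 11, 13, 22.

5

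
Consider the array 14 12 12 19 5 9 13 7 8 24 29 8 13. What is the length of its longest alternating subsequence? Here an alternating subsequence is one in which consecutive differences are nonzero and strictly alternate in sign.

Track the best alternating length ending on an up-step vs a down-step at each position: up/down = 1/1, 1/2, 1/2, 3/1, 1/4, 5/4, 5/4, 5/6, 7/6, 7/1, 7/1, 7/8, 9/8.
The maximum over both is 9; one such subsequence is 14, 12, 19, 5, 9, 7, 24, 8, 13.

9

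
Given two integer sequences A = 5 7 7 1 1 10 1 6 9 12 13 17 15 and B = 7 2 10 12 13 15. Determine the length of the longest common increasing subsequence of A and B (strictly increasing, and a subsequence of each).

For each value that appears in both, track the longest common increasing run ending there.
The best achievable length is 5; one witness is 7, 10, 12, 13, 15 (A-positions 2,6,10,11,13, B-positions 1,3,4,5,6).

5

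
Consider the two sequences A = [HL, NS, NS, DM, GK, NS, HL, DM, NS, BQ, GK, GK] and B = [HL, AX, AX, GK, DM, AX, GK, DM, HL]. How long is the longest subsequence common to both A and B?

A longest common subsequence is HL, DM, GK, HL (length 4); the LCS DP confirms no longer common subsequence exists.

4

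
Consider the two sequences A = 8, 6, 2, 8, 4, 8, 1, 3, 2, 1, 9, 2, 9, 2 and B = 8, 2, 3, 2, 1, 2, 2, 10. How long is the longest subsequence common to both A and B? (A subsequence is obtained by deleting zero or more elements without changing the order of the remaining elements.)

7

Backtracking the LCS table gives one alignment: 8 (A1,B1) → 2 (A3,B2) → 3 (A8,B3) → 2 (A9,B4) → 1 (A10,B5) → 2 (A12,B6) → 2 (A14,B7).
So the longest common subsequence has length 7.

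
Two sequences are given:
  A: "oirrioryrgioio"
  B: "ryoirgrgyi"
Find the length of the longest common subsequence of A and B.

Backtracking the LCS table gives one alignment: o (A1,B3) → i (A2,B4) → r (A3,B5) → r (A4,B7) → y (A8,B9) → i (A13,B10).
So the longest common subsequence has length 6.

6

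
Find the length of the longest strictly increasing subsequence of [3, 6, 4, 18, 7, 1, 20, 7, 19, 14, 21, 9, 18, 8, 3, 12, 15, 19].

7

Scanning left to right, the best length ending at each element is: 3→1, 6→2, 4→2, 18→3, 7→3, 1→1, 20→4, 7→3, 19→4, 14→4, 21→5, 9→4, 18→5, 8→4, 3→2, 12→5, 15→6, 19→7.
So the longest increasing subsequence has length 7, e.g. 3, 6, 7, 9, 12, 15, 19.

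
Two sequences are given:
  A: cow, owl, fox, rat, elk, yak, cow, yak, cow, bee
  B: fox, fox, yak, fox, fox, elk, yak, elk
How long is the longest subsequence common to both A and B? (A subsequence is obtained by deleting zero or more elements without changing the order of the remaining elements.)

3

A longest common subsequence is fox, elk, yak (length 3); the LCS DP confirms no longer common subsequence exists.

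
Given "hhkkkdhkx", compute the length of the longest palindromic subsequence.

5

One longest palindromic subsequence is hkkkh (positions 2,3,4,5,7); it reads the same forward and backward, and the interval DP gives dp[1][9] = 5.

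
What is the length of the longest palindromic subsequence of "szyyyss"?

One longest palindromic subsequence is syyys (positions 1,3,4,5,7); it reads the same forward and backward, and the interval DP gives dp[1][7] = 5.

5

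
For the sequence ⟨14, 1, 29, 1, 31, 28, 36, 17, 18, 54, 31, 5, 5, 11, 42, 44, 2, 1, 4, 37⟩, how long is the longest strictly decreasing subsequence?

6

One longest decreasing subsequence is 29, 28, 17, 5, 2, 1 (positions 3,6,8,12,17,18), of length 6; no longer one exists.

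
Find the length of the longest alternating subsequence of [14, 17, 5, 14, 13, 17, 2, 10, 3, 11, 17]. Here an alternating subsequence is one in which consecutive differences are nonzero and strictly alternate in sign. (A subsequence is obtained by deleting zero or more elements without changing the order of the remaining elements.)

10

Track the best alternating length ending on an up-step vs a down-step at each position: up/down = 1/1, 2/1, 1/3, 4/3, 4/5, 6/1, 1/7, 8/7, 8/9, 10/7, 10/1.
The maximum over both is 10; one such subsequence is 14, 17, 5, 14, 13, 17, 2, 10, 3, 11.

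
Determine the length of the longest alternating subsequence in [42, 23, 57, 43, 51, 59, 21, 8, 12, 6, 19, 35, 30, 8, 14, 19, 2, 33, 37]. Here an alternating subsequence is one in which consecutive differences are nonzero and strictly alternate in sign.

Track the best alternating length ending on an up-step vs a down-step at each position: up/down = 1/1, 1/2, 3/1, 3/4, 5/4, 5/1, 1/6, 1/6, 7/6, 1/8, 9/6, 9/6, 9/10, 9/10, 11/10, 11/10, 1/12, 13/10, 13/6.
The maximum over both is 13; one such subsequence is 42, 23, 57, 43, 51, 8, 12, 6, 19, 8, 14, 2, 33.

13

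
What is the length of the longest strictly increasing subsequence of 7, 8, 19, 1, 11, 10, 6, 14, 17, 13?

5

One longest increasing subsequence is 7, 8, 11, 14, 17 (positions 1,2,5,8,9), of length 5; no longer one exists.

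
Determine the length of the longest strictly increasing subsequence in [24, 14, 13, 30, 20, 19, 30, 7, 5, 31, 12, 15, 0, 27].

4

Let dp[i] be the longest increasing subsequence ending at position i. Then dp = [1, 1, 1, 2, 2, 2, 3, 1, 1, 4, 2, 3, 1, 4].
The maximum is 4; one witness is 14, 20, 30, 31 at positions 2,5,7,10.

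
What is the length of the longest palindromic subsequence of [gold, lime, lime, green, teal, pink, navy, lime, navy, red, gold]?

5

One longest palindromic subsequence is gold navy lime navy gold (positions 1,7,8,9,11); it reads the same forward and backward, and the interval DP gives dp[1][11] = 5.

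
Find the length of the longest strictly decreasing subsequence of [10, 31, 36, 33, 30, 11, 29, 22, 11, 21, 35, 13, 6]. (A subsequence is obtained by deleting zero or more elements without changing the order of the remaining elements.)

One longest decreasing subsequence is 36, 33, 30, 29, 22, 21, 13, 6 (positions 3,4,5,7,8,10,12,13), of length 8; no longer one exists.

8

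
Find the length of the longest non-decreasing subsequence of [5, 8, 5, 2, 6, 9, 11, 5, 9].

5

Let dp[i] be the longest non-decreasing subsequence ending at position i. Then dp = [1, 2, 2, 1, 3, 4, 5, 3, 5].
The maximum is 5; one witness is 5, 5, 6, 9, 11 at positions 1,3,5,6,7.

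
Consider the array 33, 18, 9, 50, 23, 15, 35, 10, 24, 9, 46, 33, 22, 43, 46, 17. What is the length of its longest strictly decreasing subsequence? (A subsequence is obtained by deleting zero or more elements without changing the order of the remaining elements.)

5

Let dp[i] be the longest decreasing subsequence ending at position i. Then dp = [1, 2, 3, 1, 2, 3, 2, 4, 3, 5, 2, 3, 4, 3, 2, 5].
The maximum is 5; one witness is 33, 18, 15, 10, 9 at positions 1,2,6,8,10.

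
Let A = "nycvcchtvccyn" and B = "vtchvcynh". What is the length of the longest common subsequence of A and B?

7

Backtracking the LCS table gives one alignment: v (A4,B1) → c (A6,B3) → h (A7,B4) → v (A9,B5) → c (A11,B6) → y (A12,B7) → n (A13,B8).
So the longest common subsequence has length 7.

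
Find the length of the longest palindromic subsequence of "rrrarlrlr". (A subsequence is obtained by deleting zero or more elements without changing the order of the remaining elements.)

One longest palindromic subsequence is rrrarrr (positions 1,2,3,4,5,7,9); it reads the same forward and backward, and the interval DP gives dp[1][9] = 7.

7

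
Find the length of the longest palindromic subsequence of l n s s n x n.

4

One longest palindromic subsequence is nssn (positions 2,3,4,7); it reads the same forward and backward, and the interval DP gives dp[1][7] = 4.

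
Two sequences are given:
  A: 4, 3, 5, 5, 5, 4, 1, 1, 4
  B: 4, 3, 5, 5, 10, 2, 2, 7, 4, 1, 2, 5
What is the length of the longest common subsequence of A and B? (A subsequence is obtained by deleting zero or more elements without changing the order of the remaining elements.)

6

A longest common subsequence is 4, 3, 5, 5, 4, 1 (length 6); the LCS DP confirms no longer common subsequence exists.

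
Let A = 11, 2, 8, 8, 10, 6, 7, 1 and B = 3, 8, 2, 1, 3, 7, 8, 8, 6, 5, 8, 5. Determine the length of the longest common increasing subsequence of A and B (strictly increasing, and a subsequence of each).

A longest common strictly increasing subsequence is 2, 7 (length 2); it appears in order in both A and B, and no longer such subsequence exists.

2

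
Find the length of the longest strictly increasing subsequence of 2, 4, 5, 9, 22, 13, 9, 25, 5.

Scanning left to right, the best length ending at each element is: 2→1, 4→2, 5→3, 9→4, 22→5, 13→5, 9→4, 25→6, 5→3.
So the longest increasing subsequence has length 6, e.g. 2, 4, 5, 9, 22, 25.

6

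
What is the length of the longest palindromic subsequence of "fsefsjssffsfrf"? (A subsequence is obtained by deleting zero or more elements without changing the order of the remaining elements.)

9

One longest palindromic subsequence is fsfsssfsf (positions 1,2,4,5,7,8,10,11,14); it reads the same forward and backward, and the interval DP gives dp[1][14] = 9.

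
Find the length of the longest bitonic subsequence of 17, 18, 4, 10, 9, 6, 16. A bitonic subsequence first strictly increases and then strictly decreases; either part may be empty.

5

Let inc[i] be the LIS ending at i and dec[i] the longest strictly decreasing subsequence starting at i. inc = [1, 2, 1, 2, 2, 2, 3], dec = [4, 4, 1, 3, 2, 1, 1].
max_i inc[i]+dec[i]−1 = 5, with one witness 17, 18, 10, 9, 6.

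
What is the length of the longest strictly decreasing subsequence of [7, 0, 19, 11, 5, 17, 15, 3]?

One longest decreasing subsequence is 19, 11, 5, 3 (positions 3,4,5,8), of length 4; no longer one exists.

4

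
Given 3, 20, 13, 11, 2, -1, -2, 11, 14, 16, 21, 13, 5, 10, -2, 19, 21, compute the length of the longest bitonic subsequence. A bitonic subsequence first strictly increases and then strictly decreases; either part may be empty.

8

Let inc[i] be the LIS ending at i and dec[i] the longest strictly decreasing subsequence starting at i. inc = [1, 2, 2, 2, 1, 1, 1, 2, 3, 4, 5, 3, 2, 3, 1, 5, 6], dec = [4, 6, 5, 4, 3, 2, 1, 3, 4, 4, 4, 3, 2, 2, 1, 1, 1].
max_i inc[i]+dec[i]−1 = 8, with one witness 3, 13, 14, 16, 21, 13, 10, -2.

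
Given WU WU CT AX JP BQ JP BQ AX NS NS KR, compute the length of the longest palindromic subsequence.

5

One longest palindromic subsequence is AX BQ JP BQ AX (positions 4,6,7,8,9); it reads the same forward and backward, and the interval DP gives dp[1][12] = 5.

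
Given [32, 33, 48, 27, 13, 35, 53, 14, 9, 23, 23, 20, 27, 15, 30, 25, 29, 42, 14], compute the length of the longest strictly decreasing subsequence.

One longest decreasing subsequence is 32, 27, 23, 20, 15, 14 (positions 1,4,10,12,14,19), of length 6; no longer one exists.

6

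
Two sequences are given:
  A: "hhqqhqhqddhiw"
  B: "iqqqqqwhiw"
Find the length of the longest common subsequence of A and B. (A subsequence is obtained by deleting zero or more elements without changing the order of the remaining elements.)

7

Backtracking the LCS table gives one alignment: q (A3,B3) → q (A4,B4) → q (A6,B5) → q (A8,B6) → h (A11,B8) → i (A12,B9) → w (A13,B10).
So the longest common subsequence has length 7.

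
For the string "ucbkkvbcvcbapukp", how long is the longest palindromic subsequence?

8

One longest palindromic subsequence is ucbkkbcu (positions 1,2,3,4,5,7,10,14); it reads the same forward and backward, and the interval DP gives dp[1][16] = 8.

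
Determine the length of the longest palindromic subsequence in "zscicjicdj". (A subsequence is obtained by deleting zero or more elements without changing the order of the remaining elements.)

5

One longest palindromic subsequence is cijic (positions 3,4,6,7,8); it reads the same forward and backward, and the interval DP gives dp[1][10] = 5.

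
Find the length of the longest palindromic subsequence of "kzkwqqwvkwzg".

8

One longest palindromic subsequence is zkwqqwkz (positions 2,3,4,5,6,7,9,11); it reads the same forward and backward, and the interval DP gives dp[1][12] = 8.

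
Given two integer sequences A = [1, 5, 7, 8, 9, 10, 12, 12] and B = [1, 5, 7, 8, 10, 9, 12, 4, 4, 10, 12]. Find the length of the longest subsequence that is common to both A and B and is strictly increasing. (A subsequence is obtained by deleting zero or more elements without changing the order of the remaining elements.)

7

A longest common strictly increasing subsequence is 1, 5, 7, 8, 9, 10, 12 (length 7); it appears in order in both A and B, and no longer such subsequence exists.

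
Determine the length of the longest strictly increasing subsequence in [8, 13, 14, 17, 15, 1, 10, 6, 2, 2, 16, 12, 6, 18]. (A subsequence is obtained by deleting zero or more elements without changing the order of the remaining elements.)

One longest increasing subsequence is 8, 13, 14, 15, 16, 18 (positions 1,2,3,5,11,14), of length 6; no longer one exists.

6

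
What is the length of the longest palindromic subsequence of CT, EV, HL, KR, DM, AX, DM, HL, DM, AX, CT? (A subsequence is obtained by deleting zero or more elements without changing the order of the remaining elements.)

Using dp[i][j] = 2 + dp[i+1][j−1] if the ends match, else max(dp[i+1][j], dp[i][j−1]):
dp[1][11] = 7. A witness is CT AX DM HL DM AX CT at positions 1,6,7,8,9,10,11.

7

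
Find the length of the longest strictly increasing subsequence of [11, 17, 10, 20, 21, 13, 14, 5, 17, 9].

Let dp[i] be the longest increasing subsequence ending at position i. Then dp = [1, 2, 1, 3, 4, 2, 3, 1, 4, 2].
The maximum is 4; one witness is 11, 17, 20, 21 at positions 1,2,4,5.

4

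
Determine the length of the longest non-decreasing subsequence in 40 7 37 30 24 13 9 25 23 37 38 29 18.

5

Let dp[i] be the longest non-decreasing subsequence ending at position i. Then dp = [1, 1, 2, 2, 2, 2, 2, 3, 3, 4, 5, 4, 3].
The maximum is 5; one witness is 7, 24, 25, 37, 38 at positions 2,5,8,10,11.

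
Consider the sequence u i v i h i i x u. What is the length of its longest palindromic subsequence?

One longest palindromic subsequence is uiihiiu (positions 1,2,4,5,6,7,9); it reads the same forward and backward, and the interval DP gives dp[1][9] = 7.

7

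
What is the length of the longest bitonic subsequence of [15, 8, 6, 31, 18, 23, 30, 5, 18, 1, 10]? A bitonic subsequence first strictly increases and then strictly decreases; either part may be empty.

6

Let inc[i] be the LIS ending at i and dec[i] the longest strictly decreasing subsequence starting at i. inc = [1, 1, 1, 2, 2, 3, 4, 1, 2, 1, 2], dec = [5, 4, 3, 4, 3, 3, 3, 2, 2, 1, 1].
max_i inc[i]+dec[i]−1 = 6, with one witness 15, 18, 23, 30, 18, 10.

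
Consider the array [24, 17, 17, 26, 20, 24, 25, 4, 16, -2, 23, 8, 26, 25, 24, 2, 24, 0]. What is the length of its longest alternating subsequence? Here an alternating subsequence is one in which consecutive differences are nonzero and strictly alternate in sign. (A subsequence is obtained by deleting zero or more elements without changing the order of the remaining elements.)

14

Track the best alternating length ending on an up-step vs a down-step at each position: up/down = 1/1, 1/2, 1/2, 3/1, 3/4, 5/4, 5/4, 1/6, 7/6, 1/8, 9/6, 9/10, 11/1, 11/12, 11/12, 9/12, 13/12, 9/14.
The maximum over both is 14; one such subsequence is 24, 17, 26, 20, 24, 4, 16, -2, 23, 8, 26, 2, 24, 0.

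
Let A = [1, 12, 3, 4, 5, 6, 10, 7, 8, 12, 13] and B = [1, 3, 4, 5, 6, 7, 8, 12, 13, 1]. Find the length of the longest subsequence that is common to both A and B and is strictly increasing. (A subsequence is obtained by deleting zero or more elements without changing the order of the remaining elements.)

For each value that appears in both, track the longest common increasing run ending there.
The best achievable length is 9; one witness is 1, 3, 4, 5, 6, 7, 8, 12, 13 (A-positions 1,3,4,5,6,8,9,10,11, B-positions 1,2,3,4,5,6,7,8,9).

9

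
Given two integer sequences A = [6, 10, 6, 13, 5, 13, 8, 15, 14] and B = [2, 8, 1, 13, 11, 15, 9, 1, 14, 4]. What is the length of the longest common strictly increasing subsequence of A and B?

For each value that appears in both, track the longest common increasing run ending there.
The best achievable length is 2; one witness is 8, 15 (A-positions 7,8, B-positions 2,6).

2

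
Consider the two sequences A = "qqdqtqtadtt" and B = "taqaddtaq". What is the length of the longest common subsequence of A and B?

Backtracking the LCS table gives one alignment: t (A5,B1) → q (A6,B3) → a (A8,B4) → d (A9,B6) → t (A10,B7).
So the longest common subsequence has length 5.

5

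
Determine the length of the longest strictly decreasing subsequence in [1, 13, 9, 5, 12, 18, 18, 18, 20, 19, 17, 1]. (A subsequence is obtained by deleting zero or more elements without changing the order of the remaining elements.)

Let dp[i] be the longest decreasing subsequence ending at position i. Then dp = [1, 1, 2, 3, 2, 1, 1, 1, 1, 2, 3, 4].
The maximum is 4; one witness is 13, 9, 5, 1 at positions 2,3,4,12.

4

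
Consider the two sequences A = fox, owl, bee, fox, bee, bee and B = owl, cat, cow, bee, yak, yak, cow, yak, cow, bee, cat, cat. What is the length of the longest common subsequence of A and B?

A longest common subsequence is owl, bee, bee (length 3); the LCS DP confirms no longer common subsequence exists.

3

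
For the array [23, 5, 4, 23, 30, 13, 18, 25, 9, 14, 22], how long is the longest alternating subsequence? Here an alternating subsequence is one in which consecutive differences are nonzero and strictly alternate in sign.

A longest alternating subsequence is 23, 5, 23, 13, 18, 9, 14 (positions 1,2,4,6,7,9,10); its 6 consecutive differences strictly alternate in sign, and length 7 is optimal.

7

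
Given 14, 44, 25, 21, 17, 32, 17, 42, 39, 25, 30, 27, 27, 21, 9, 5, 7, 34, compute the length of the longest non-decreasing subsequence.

One longest non-decreasing subsequence is 14, 17, 17, 25, 27, 27, 34 (positions 1,5,7,10,12,13,18), of length 7; no longer one exists.

7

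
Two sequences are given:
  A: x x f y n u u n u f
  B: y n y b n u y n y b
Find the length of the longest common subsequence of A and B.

4

A longest common subsequence is ynun (length 4); the LCS DP confirms no longer common subsequence exists.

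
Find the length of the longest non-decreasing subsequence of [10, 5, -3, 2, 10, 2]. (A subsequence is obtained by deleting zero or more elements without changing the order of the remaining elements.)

One longest non-decreasing subsequence is -3, 2, 10 (positions 3,4,5), of length 3; no longer one exists.

3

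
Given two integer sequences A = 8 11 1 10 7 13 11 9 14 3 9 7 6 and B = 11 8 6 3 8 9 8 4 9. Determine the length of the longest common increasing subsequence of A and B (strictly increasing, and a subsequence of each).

2

A longest common strictly increasing subsequence is 8, 9 (length 2); it appears in order in both A and B, and no longer such subsequence exists.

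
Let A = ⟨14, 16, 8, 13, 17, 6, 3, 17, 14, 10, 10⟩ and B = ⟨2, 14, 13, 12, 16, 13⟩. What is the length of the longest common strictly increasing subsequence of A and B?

For each value that appears in both, track the longest common increasing run ending there.
The best achievable length is 2; one witness is 14, 16 (A-positions 1,2, B-positions 2,5).

2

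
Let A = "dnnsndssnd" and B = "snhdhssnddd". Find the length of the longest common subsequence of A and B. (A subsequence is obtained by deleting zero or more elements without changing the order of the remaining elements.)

7

A longest common subsequence is sndssnd (length 7); the LCS DP confirms no longer common subsequence exists.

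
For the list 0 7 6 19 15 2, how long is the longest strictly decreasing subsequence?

3

Scanning left to right, the best length ending at each element is: 0→1, 7→1, 6→2, 19→1, 15→2, 2→3.
So the longest decreasing subsequence has length 3, e.g. 7, 6, 2.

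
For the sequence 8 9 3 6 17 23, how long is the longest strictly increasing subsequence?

Let dp[i] be the longest increasing subsequence ending at position i. Then dp = [1, 2, 1, 2, 3, 4].
The maximum is 4; one witness is 8, 9, 17, 23 at positions 1,2,5,6.

4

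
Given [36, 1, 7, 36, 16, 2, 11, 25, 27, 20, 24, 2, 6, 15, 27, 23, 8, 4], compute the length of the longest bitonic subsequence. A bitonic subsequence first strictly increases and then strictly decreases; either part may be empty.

One longest bitonic subsequence is 1, 7, 16, 25, 27, 24, 23, 8, 4 (positions 2,3,5,8,9,11,16,17,18): it rises to 27 then falls. Length 9 is optimal.

9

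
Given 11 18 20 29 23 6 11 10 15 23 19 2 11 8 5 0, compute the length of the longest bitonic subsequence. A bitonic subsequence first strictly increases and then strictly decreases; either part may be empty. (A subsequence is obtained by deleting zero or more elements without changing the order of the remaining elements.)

Let inc[i] be the LIS ending at i and dec[i] the longest strictly decreasing subsequence starting at i. inc = [1, 2, 3, 4, 4, 1, 2, 2, 3, 4, 4, 1, 3, 2, 2, 1], dec = [5, 6, 6, 7, 6, 3, 5, 4, 5, 6, 5, 2, 4, 3, 2, 1].
max_i inc[i]+dec[i]−1 = 10, with one witness 11, 18, 20, 29, 23, 19, 11, 8, 5, 0.

10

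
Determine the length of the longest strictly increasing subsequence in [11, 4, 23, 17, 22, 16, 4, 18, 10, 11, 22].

4

Let dp[i] be the longest increasing subsequence ending at position i. Then dp = [1, 1, 2, 2, 3, 2, 1, 3, 2, 3, 4].
The maximum is 4; one witness is 11, 17, 18, 22 at positions 1,4,8,11.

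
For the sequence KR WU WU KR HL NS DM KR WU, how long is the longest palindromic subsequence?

One longest palindromic subsequence is WU KR DM KR WU (positions 2,4,7,8,9); it reads the same forward and backward, and the interval DP gives dp[1][9] = 5.

5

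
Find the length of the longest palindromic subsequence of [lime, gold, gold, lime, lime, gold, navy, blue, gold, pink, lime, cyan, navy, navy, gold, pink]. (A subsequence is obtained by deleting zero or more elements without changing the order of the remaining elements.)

8

One longest palindromic subsequence is lime gold gold lime lime gold gold lime (positions 1,2,3,4,5,6,9,11); it reads the same forward and backward, and the interval DP gives dp[1][16] = 8.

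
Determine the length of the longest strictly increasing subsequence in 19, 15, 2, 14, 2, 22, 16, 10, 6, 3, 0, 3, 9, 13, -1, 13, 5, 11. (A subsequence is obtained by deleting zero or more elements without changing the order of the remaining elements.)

One longest increasing subsequence is 2, 6, 9, 13 (positions 3,9,13,14), of length 4; no longer one exists.

4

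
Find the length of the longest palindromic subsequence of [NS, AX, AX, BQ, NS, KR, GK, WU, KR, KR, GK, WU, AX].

Using dp[i][j] = 2 + dp[i+1][j−1] if the ends match, else max(dp[i+1][j], dp[i][j−1]):
dp[1][13] = 6. A witness is AX WU KR KR WU AX at positions 2,8,9,10,12,13.

6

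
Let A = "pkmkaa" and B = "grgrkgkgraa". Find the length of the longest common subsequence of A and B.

4

Backtracking the LCS table gives one alignment: k (A2,B5) → k (A4,B7) → a (A5,B10) → a (A6,B11).
So the longest common subsequence has length 4.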